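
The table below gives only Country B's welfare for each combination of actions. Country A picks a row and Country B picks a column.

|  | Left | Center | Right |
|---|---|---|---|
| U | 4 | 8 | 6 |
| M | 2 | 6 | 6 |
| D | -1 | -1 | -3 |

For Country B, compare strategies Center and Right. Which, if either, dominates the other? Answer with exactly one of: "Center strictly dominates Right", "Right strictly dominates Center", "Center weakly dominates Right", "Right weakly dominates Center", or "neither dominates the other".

Center weakly dominates Right

Compare Center to Right across each opponent action: U: 8>6, M: 6=6, D: -1>-3.
Center is at least as good everywhere and strictly better somewhere (tied only at M), so Center weakly but not strictly dominates Right.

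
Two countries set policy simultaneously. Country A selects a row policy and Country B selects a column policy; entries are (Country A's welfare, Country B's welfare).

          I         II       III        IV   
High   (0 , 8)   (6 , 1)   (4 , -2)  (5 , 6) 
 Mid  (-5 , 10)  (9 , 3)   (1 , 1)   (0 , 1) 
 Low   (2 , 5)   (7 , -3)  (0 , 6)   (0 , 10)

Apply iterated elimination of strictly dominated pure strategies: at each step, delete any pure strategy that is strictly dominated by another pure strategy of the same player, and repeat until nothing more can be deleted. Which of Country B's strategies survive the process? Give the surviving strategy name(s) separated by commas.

I, IV

For Country B, I strictly dominates II on the remaining rows (High: 8>1, Mid: 10>3, Low: 5>-3); eliminate II.
Country A's strategy Mid is strictly dominated by High (I: 0>-5, III: 4>1, IV: 5>0) and is removed.
Column III is eliminated: IV beats it against every remaining row (High: 6>-2, Low: 10>6).
Among the remaining strategies, none is strictly dominated by another pure strategy of the same player, so the elimination stops.
Surviving strategies — Country A: {High, Low}; Country B: {I, IV}.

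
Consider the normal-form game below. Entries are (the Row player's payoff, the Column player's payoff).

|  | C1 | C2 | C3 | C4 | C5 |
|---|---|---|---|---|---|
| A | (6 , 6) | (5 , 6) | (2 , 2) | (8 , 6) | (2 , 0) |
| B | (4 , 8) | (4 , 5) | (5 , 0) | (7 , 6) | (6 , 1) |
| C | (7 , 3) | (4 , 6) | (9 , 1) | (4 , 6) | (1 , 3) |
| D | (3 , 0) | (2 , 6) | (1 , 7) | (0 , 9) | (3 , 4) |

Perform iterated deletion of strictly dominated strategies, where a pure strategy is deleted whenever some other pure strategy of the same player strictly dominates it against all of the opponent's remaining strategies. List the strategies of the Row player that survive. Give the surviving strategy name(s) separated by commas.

Row D is eliminated: B beats it against every remaining column (C1: 4>3, C2: 4>2, C3: 5>1, C4: 7>0, C5: 6>3).
For the Column player, C1 strictly dominates C3 on the remaining rows (A: 6>2, B: 8>0, C: 3>1); eliminate C3.
Column C5 is eliminated: C2 beats it against every remaining row (A: 6>0, B: 5>1, C: 6>3).
Row B is eliminated: A beats it against every remaining column (C1: 6>4, C2: 5>4, C4: 8>7).
Among the remaining strategies, none is strictly dominated by another pure strategy of the same player, so the elimination stops.
Surviving strategies — the Row player: {A, C}; the Column player: {C1, C2, C4}.

A, C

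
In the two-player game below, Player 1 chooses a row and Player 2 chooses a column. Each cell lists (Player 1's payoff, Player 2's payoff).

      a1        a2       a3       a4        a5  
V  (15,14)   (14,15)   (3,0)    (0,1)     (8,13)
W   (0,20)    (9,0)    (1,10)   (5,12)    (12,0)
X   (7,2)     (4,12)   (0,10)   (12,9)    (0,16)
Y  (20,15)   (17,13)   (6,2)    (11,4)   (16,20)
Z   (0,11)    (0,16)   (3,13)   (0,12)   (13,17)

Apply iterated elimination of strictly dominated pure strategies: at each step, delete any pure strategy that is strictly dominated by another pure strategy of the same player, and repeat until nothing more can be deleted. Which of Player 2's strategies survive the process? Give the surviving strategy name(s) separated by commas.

a5

Player 1's strategy V is strictly dominated by Y (a1: 20>15, a2: 17>14, a3: 6>3, a4: 11>0, a5: 16>8) and is removed.
Player 1's strategy W is strictly dominated by Y (a1: 20>0, a2: 17>9, a3: 6>1, a4: 11>5, a5: 16>12) and is removed.
Player 1's strategy Z is strictly dominated by Y (a1: 20>0, a2: 17>0, a3: 6>3, a4: 11>0, a5: 16>13) and is removed.
Player 2's strategy a1 is strictly dominated by a5 (X: 16>2, Y: 20>15) and is removed.
Column a2 is eliminated: a5 beats it against every remaining row (X: 16>12, Y: 20>13).
Column a3 is eliminated: a5 beats it against every remaining row (X: 16>10, Y: 20>2).
For Player 2, a5 strictly dominates a4 on the remaining rows (X: 16>9, Y: 20>4); eliminate a4.
Player 1's strategy X is strictly dominated by Y (a5: 16>0) and is removed.
Among the remaining strategies, none is strictly dominated by another pure strategy of the same player, so the elimination stops.
Surviving strategies — Player 1: {Y}; Player 2: {a5}.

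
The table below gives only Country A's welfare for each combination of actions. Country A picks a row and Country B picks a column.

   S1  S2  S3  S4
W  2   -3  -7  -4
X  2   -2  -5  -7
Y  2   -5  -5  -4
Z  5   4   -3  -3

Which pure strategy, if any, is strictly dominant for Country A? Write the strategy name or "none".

Z vs W: S1: 5>2, S2: 4>-3, S3: -3>-7, S4: -3>-4.
Z vs X: S1: 5>2, S2: 4>-2, S3: -3>-5, S4: -3>-7.
Z vs Y: S1: 5>2, S2: 4>-5, S3: -3>-5, S4: -3>-4.
Z strictly beats every other strategy against every opponent action, so it is strictly dominant.

Z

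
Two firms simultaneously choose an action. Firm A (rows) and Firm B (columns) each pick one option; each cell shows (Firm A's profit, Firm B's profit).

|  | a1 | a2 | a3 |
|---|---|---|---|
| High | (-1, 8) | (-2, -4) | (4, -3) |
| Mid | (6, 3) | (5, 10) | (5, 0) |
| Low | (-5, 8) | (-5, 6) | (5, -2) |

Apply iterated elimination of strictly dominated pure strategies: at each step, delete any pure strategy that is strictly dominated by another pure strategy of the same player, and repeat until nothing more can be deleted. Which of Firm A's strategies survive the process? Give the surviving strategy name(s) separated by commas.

Mid

For Firm A, Mid strictly dominates High on the remaining columns (a1: 6>-1, a2: 5>-2, a3: 5>4); eliminate High.
For Firm B, a1 strictly dominates a3 on the remaining rows (Mid: 3>0, Low: 8>-2); eliminate a3.
Row Low is eliminated: Mid beats it against every remaining column (a1: 6>-5, a2: 5>-5).
Firm B's strategy a1 is strictly dominated by a2 (Mid: 10>3) and is removed.
Among the remaining strategies, none is strictly dominated by another pure strategy of the same player, so the elimination stops.
Surviving strategies — Firm A: {Mid}; Firm B: {a2}.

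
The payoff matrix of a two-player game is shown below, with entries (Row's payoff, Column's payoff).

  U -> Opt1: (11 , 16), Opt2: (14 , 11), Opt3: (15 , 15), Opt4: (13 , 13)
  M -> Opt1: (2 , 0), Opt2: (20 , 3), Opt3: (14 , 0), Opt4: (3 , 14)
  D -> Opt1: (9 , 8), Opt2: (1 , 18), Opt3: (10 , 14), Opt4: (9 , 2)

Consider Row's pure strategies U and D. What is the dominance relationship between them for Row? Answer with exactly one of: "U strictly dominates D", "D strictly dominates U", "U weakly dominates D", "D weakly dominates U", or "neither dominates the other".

U strictly dominates D

Compare U to D across each choice by Column: Opt1: 11>9, Opt2: 14>1, Opt3: 15>10, Opt4: 13>9.
U gives a strictly higher payoff against each choice by Column, so U strictly dominates D.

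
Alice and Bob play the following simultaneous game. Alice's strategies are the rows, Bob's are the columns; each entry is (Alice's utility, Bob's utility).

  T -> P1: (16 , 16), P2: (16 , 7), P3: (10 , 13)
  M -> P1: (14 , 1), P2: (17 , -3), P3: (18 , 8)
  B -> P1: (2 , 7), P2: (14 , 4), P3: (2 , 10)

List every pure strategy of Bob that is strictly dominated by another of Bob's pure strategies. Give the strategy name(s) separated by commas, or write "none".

Nothing dominates P1: P2 at T (16>7); P3 at T (16>13).
P2 is strictly dominated by P1 (T: 16>7, M: 1>-3, B: 7>4).
Nothing dominates P3: P1 at M (8>1); P2 at T (13>7).

P2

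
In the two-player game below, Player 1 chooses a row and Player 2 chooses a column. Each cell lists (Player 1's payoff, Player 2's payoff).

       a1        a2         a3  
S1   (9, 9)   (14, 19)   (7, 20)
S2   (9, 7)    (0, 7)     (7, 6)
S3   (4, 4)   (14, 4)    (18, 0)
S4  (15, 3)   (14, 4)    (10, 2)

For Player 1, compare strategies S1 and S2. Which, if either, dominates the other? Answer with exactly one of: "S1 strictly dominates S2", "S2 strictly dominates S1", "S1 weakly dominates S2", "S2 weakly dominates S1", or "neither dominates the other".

Compare S1 to S2 across each choice by Player 2: a1: 9=9, a2: 14>0, a3: 7=7.
S1 is at least as good everywhere and strictly better somewhere (tied only at a1, a3), so S1 weakly but not strictly dominates S2.

S1 weakly dominates S2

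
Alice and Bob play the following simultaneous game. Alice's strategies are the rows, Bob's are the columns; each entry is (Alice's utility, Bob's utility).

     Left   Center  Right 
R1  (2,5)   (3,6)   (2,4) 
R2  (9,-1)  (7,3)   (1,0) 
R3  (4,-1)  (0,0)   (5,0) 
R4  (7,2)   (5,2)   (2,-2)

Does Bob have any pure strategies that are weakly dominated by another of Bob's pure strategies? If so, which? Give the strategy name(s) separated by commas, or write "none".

Left is weakly dominated by Center (R1: 6>5, R2: 3>-1, R3: 0>-1, R4: 2=2).
Center: no other strategy beats it everywhere (Left at R1 (6>5); Right at R1 (6>4)).
Right is weakly dominated by Center (R1: 6>4, R2: 3>0, R3: 0=0, R4: 2>-2).

Left, Right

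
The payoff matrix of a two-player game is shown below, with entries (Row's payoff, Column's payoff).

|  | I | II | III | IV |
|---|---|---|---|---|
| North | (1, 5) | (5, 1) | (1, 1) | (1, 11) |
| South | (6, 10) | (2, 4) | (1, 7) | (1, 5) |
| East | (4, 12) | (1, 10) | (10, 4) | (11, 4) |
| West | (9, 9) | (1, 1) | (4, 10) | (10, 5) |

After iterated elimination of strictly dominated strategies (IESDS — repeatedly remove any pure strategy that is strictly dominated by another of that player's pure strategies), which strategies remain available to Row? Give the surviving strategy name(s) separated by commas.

Column's strategy II is strictly dominated by I (North: 5>1, South: 10>4, East: 12>10, West: 9>1) and is removed.
Row North is eliminated: East beats it against every remaining column (I: 4>1, III: 10>1, IV: 11>1).
For Row, West strictly dominates South on the remaining columns (I: 9>6, III: 4>1, IV: 10>1); eliminate South.
Column IV is eliminated: I beats it against every remaining row (East: 12>4, West: 9>5).
Among the remaining strategies, none is strictly dominated by another pure strategy of the same player, so the elimination stops.
Surviving strategies — Row: {East, West}; Column: {I, III}.

East, West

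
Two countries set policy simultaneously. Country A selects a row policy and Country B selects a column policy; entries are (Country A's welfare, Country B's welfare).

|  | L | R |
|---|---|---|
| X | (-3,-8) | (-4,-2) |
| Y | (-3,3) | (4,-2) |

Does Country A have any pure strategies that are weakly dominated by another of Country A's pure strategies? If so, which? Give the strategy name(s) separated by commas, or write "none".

X

X is weakly dominated by Y (L: -3=-3, R: 4>-4).
Nothing dominates Y: X at R (4>-4).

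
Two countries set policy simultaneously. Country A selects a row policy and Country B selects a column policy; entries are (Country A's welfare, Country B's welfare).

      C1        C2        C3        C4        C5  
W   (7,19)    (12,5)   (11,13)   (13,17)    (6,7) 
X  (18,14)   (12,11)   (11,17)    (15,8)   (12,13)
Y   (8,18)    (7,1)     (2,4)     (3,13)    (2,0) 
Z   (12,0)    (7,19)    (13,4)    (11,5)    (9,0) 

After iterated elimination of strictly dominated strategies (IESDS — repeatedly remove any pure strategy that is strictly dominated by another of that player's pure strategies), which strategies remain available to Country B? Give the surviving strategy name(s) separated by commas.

C1, C2, C3, C4

Country A's strategy Y is strictly dominated by X (C1: 18>8, C2: 12>7, C3: 11>2, C4: 15>3, C5: 12>2) and is removed.
For Country B, C3 strictly dominates C5 on the remaining rows (W: 13>7, X: 17>13, Z: 4>0); eliminate C5.
Among the remaining strategies, none is strictly dominated by another pure strategy of the same player, so the elimination stops.
Surviving strategies — Country A: {W, X, Z}; Country B: {C1, C2, C3, C4}.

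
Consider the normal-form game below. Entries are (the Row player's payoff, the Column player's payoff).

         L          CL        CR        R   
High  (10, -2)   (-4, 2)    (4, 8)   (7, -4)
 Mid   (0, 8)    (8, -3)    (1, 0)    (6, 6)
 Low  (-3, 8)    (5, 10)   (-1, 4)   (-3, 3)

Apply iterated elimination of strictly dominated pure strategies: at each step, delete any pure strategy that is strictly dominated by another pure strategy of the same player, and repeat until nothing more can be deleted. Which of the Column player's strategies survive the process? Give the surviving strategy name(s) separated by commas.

Row Low is eliminated: Mid beats it against every remaining column (L: 0>-3, CL: 8>5, CR: 1>-1, R: 6>-3).
For the Column player, CR strictly dominates CL on the remaining rows (High: 8>2, Mid: 0>-3); eliminate CL.
Row Mid is eliminated: High beats it against every remaining column (L: 10>0, CR: 4>1, R: 7>6).
For the Column player, CR strictly dominates L on the remaining rows (High: 8>-2); eliminate L.
The Column player's strategy R is strictly dominated by CR (High: 8>-4) and is removed.
Among the remaining strategies, none is strictly dominated by another pure strategy of the same player, so the elimination stops.
Surviving strategies — the Row player: {High}; the Column player: {CR}.

CR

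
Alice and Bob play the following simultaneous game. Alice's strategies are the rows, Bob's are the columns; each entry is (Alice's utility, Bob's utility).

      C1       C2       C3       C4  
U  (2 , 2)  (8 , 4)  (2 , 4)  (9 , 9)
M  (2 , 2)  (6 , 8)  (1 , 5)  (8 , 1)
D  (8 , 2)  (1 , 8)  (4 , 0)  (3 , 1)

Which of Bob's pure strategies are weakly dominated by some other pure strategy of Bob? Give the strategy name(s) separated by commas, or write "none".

C1, C3

C1: dominated, since C2 does at least as well everywhere (U: 4>2, M: 8>2, D: 8>2).
Nothing dominates C2: C1 at U (4>2); C3 at M (8>5); C4 at M (8>1).
C3: dominated, since C2 does at least as well everywhere (U: 4=4, M: 8>5, D: 8>0).
C4: no other strategy beats it everywhere (C1 at U (9>2); C2 at U (9>4); C3 at U (9>4)).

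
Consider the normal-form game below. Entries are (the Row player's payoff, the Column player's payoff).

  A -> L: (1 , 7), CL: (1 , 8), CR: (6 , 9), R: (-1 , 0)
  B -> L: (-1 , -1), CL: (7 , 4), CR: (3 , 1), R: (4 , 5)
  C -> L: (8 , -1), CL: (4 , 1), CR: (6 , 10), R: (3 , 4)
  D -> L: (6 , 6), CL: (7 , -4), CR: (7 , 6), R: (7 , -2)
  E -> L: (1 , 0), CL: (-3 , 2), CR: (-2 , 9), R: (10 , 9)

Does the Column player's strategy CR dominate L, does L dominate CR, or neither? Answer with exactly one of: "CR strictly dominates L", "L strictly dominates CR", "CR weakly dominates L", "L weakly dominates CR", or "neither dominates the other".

Compare CR to L across every action of the Row player: A: 9>7, B: 1>-1, C: 10>-1, D: 6=6, E: 9>0.
CR is at least as good everywhere and strictly better somewhere (tied only at D), so CR weakly but not strictly dominates L.

CR weakly dominates L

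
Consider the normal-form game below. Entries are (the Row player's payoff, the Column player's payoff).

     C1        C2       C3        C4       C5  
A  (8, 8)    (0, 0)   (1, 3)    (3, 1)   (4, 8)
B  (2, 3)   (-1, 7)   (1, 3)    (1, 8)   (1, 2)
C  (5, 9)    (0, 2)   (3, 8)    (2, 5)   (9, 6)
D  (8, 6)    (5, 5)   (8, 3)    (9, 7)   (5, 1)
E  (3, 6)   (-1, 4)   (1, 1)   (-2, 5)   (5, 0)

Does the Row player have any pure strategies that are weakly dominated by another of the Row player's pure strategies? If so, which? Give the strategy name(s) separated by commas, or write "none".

A is weakly dominated by D (C1: 8=8, C2: 5>0, C3: 8>1, C4: 9>3, C5: 5>4).
B is weakly dominated by A (C1: 8>2, C2: 0>-1, C3: 1=1, C4: 3>1, C5: 4>1).
C: no other strategy beats it everywhere (A at C3 (3>1); B at C1 (5>2); D at C5 (9>5); E at C1 (5>3)).
D is not dominated — it holds its own against A at C2 (5>0); B at C1 (8>2); C at C1 (8>5); E at C1 (8>3).
C weakly dominates E — C1: 5>3, C2: 0>-1, C3: 3>1, C4: 2>-2, C5: 9>5.

A, B, E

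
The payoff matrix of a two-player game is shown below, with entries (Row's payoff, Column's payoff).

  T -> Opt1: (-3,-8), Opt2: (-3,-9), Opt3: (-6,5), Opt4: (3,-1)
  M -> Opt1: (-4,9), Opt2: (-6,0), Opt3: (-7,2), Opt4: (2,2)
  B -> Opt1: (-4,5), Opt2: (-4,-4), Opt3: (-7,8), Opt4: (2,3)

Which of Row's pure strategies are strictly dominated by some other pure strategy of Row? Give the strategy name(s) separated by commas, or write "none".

M, B

Nothing dominates T: M at Opt1 (-3>-4); B at Opt1 (-3>-4).
T strictly dominates M — Opt1: -3>-4, Opt2: -3>-6, Opt3: -6>-7, Opt4: 3>2.
T strictly dominates B — Opt1: -3>-4, Opt2: -3>-4, Opt3: -6>-7, Opt4: 3>2.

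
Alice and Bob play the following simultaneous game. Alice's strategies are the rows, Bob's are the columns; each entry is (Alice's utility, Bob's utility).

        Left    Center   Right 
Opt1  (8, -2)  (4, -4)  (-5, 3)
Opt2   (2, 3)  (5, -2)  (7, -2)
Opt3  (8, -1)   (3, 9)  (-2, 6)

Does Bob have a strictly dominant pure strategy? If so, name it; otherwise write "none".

none

Left fails to dominate Center at Opt3 (-1<9).
Center fails to dominate Left at Opt1 (-4<-2).
Right fails to dominate Left at Opt2 (-2<3).
No single strategy dominates all the others.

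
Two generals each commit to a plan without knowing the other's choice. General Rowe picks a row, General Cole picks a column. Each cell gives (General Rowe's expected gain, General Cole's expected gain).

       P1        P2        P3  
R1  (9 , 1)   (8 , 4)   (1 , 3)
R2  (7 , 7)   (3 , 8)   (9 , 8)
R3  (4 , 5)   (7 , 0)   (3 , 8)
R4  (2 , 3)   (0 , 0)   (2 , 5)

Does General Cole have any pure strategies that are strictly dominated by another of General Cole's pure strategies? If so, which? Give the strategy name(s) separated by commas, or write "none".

P1

P3 strictly dominates P1 — R1: 3>1, R2: 8>7, R3: 8>5, R4: 5>3.
P2: no other strategy beats it everywhere (P1 at R1 (4>1); P3 at R1 (4>3)).
P3 is not dominated — it holds its own against P1 at R1 (3>1); P2 at R2 (8=8).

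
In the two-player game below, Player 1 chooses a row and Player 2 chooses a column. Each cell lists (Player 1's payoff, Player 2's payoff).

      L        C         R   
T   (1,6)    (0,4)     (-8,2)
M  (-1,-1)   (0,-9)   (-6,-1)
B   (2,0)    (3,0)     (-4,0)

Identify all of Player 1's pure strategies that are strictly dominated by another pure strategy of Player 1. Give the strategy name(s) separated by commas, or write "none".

T, M

T is strictly dominated by B (L: 2>1, C: 3>0, R: -4>-8).
B strictly dominates M — L: 2>-1, C: 3>0, R: -4>-6.
B: no other strategy beats it everywhere (T at L (2>1); M at L (2>-1)).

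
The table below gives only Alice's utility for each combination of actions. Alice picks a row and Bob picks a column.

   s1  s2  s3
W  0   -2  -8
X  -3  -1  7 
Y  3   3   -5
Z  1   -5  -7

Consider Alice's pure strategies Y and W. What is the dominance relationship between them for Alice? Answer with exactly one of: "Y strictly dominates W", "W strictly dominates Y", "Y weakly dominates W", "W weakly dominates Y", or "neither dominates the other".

Compare Y to W across every action of Bob: s1: 3>0, s2: 3>-2, s3: -5>-8.
Every comparison favours Y, so Y strictly dominates W.

Y strictly dominates W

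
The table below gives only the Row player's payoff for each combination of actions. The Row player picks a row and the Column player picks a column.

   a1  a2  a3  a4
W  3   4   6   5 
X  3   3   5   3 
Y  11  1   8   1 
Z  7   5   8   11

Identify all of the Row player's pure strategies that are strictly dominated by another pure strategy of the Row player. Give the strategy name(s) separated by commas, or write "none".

W, X

W is strictly dominated by Z (a1: 7>3, a2: 5>4, a3: 8>6, a4: 11>5).
Z strictly dominates X — a1: 7>3, a2: 5>3, a3: 8>5, a4: 11>3.
Y: no other strategy beats it everywhere (W at a1 (11>3); X at a1 (11>3); Z at a1 (11>7)).
Z is not dominated — it holds its own against W at a1 (7>3); X at a1 (7>3); Y at a2 (5>1).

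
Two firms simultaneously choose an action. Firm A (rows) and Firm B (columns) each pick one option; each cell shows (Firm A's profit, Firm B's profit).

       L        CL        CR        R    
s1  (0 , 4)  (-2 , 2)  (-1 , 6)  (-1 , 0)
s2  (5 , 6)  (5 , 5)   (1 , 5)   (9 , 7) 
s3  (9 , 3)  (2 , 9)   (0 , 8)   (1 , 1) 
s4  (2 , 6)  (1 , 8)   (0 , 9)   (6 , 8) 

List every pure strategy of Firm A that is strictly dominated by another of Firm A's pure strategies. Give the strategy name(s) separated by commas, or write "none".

s1 is strictly dominated by s2 (L: 5>0, CL: 5>-2, CR: 1>-1, R: 9>-1).
s2 is not dominated — it holds its own against s1 at L (5>0); s3 at CL (5>2); s4 at L (5>2).
s3: no other strategy beats it everywhere (s1 at L (9>0); s2 at L (9>5); s4 at L (9>2)).
s4 is strictly dominated by s2 (L: 5>2, CL: 5>1, CR: 1>0, R: 9>6).

s1, s4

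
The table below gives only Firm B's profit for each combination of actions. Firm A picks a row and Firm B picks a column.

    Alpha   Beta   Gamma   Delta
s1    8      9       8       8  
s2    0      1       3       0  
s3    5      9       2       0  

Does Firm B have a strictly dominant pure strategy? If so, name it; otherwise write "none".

none

Alpha fails to dominate Beta at s1 (8<9).
Beta fails to dominate Gamma at s2 (1<3).
Gamma fails to dominate Alpha at s1 (8=8).
Delta fails to dominate Alpha at s1 (8=8).
No single strategy dominates all the others.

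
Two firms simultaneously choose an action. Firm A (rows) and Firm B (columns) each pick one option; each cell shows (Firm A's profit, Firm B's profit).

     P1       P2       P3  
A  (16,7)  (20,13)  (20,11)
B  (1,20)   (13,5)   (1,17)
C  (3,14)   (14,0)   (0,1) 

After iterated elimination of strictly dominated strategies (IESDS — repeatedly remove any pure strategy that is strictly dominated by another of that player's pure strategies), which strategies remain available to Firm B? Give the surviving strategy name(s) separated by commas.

For Firm A, A strictly dominates B on the remaining columns (P1: 16>1, P2: 20>13, P3: 20>1); eliminate B.
For Firm A, A strictly dominates C on the remaining columns (P1: 16>3, P2: 20>14, P3: 20>0); eliminate C.
Column P1 is eliminated: P2 beats it against every remaining row (A: 13>7).
For Firm B, P2 strictly dominates P3 on the remaining rows (A: 13>11); eliminate P3.
Among the remaining strategies, none is strictly dominated by another pure strategy of the same player, so the elimination stops.
Surviving strategies — Firm A: {A}; Firm B: {P2}.

P2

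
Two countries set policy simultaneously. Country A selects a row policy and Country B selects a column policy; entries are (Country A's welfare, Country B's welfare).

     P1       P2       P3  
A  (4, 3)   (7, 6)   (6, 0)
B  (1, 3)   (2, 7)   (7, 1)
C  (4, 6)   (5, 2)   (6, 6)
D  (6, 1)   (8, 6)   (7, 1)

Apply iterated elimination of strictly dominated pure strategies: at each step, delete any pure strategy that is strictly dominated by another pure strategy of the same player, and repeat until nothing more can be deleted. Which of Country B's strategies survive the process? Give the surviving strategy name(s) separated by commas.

P2

Row A is eliminated: D beats it against every remaining column (P1: 6>4, P2: 8>7, P3: 7>6).
Country A's strategy C is strictly dominated by D (P1: 6>4, P2: 8>5, P3: 7>6) and is removed.
For Country B, P2 strictly dominates P1 on the remaining rows (B: 7>3, D: 6>1); eliminate P1.
For Country B, P2 strictly dominates P3 on the remaining rows (B: 7>1, D: 6>1); eliminate P3.
For Country A, D strictly dominates B on the remaining columns (P2: 8>2); eliminate B.
Among the remaining strategies, none is strictly dominated by another pure strategy of the same player, so the elimination stops.
Surviving strategies — Country A: {D}; Country B: {P2}.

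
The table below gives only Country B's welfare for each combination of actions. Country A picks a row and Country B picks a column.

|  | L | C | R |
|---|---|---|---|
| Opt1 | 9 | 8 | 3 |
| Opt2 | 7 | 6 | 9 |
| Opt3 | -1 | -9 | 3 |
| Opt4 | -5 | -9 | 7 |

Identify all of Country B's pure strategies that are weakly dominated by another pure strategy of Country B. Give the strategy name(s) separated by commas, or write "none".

C

L: no other strategy beats it everywhere (C at Opt1 (9>8); R at Opt1 (9>3)).
C is weakly dominated by L (Opt1: 9>8, Opt2: 7>6, Opt3: -1>-9, Opt4: -5>-9).
R: no other strategy beats it everywhere (L at Opt2 (9>7); C at Opt2 (9>6)).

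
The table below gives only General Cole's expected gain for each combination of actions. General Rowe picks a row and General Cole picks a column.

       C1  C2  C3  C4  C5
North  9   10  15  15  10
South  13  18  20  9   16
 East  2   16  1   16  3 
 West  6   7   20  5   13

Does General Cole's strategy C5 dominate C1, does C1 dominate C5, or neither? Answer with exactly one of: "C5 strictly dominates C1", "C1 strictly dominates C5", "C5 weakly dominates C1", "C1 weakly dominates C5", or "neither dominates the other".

C5 strictly dominates C1

Compare C5 to C1 across each opponent action: North: 10>9, South: 16>13, East: 3>2, West: 13>6.
C5 gives a strictly higher payoff against each opponent action, so C5 strictly dominates C1.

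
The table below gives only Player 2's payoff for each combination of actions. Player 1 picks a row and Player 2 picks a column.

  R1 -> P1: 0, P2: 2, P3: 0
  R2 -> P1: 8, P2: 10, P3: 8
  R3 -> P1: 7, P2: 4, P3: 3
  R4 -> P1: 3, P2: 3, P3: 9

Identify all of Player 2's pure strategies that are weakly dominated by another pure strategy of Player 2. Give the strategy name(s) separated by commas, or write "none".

P1 is not dominated — it holds its own against P2 at R3 (7>4); P3 at R3 (7>3).
P2 is not dominated — it holds its own against P1 at R1 (2>0); P3 at R1 (2>0).
P3: no other strategy beats it everywhere (P1 at R4 (9>3); P2 at R4 (9>3)).

none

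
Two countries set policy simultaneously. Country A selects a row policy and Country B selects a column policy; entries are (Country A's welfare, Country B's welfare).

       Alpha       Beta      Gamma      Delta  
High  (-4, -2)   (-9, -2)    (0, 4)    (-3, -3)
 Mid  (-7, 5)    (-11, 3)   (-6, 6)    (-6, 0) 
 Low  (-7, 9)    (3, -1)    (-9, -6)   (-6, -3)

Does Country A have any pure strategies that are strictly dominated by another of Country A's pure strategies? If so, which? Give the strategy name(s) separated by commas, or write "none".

Mid

High is not dominated — it holds its own against Mid at Alpha (-4>-7); Low at Alpha (-4>-7).
High strictly dominates Mid — Alpha: -4>-7, Beta: -9>-11, Gamma: 0>-6, Delta: -3>-6.
Nothing dominates Low: High at Beta (3>-9); Mid at Alpha (-7=-7).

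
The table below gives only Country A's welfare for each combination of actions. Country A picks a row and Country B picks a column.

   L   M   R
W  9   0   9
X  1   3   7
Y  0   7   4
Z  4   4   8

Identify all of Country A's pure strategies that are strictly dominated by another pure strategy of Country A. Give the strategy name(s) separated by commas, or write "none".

W: no other strategy beats it everywhere (X at L (9>1); Y at L (9>0); Z at L (9>4)).
X is strictly dominated by Z (L: 4>1, M: 4>3, R: 8>7).
Y is not dominated — it holds its own against W at M (7>0); X at M (7>3); Z at M (7>4).
Nothing dominates Z: W at M (4>0); X at L (4>1); Y at L (4>0).

X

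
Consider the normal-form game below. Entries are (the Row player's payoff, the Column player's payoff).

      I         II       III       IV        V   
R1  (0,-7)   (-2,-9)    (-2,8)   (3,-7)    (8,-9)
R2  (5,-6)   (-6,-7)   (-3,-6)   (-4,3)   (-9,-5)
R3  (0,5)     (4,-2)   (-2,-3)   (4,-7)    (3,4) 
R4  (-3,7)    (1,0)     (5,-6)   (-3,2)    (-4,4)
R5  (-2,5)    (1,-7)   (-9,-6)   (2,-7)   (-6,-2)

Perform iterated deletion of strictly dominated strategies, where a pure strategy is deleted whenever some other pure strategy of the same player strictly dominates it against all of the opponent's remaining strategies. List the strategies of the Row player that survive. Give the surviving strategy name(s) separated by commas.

R1, R2, R3, R4

Row R5 is eliminated: R3 beats it against every remaining column (I: 0>-2, II: 4>1, III: -2>-9, IV: 4>2, V: 3>-6).
Column II is eliminated: I beats it against every remaining row (R1: -7>-9, R2: -6>-7, R3: 5>-2, R4: 7>0).
Among the remaining strategies, none is strictly dominated by another pure strategy of the same player, so the elimination stops.
Surviving strategies — the Row player: {R1, R2, R3, R4}; the Column player: {I, III, IV, V}.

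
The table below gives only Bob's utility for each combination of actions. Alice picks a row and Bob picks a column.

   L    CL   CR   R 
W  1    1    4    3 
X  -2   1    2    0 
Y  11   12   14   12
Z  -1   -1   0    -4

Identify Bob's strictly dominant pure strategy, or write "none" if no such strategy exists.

CR

CR vs L: W: 4>1, X: 2>-2, Y: 14>11, Z: 0>-1.
CR vs CL: W: 4>1, X: 2>1, Y: 14>12, Z: 0>-1.
CR vs R: W: 4>3, X: 2>0, Y: 14>12, Z: 0>-4.
CR strictly beats every other strategy against every opponent action, so it is strictly dominant.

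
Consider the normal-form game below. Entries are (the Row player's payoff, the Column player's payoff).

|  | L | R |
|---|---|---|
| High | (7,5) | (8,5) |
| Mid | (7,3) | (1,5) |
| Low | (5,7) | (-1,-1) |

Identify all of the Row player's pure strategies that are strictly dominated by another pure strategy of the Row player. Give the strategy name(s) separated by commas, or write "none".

High is not dominated — it holds its own against Mid at L (7=7); Low at L (7>5).
Mid: no other strategy beats it everywhere (High at L (7=7); Low at L (7>5)).
Low is strictly dominated by High (L: 7>5, R: 8>-1).

Low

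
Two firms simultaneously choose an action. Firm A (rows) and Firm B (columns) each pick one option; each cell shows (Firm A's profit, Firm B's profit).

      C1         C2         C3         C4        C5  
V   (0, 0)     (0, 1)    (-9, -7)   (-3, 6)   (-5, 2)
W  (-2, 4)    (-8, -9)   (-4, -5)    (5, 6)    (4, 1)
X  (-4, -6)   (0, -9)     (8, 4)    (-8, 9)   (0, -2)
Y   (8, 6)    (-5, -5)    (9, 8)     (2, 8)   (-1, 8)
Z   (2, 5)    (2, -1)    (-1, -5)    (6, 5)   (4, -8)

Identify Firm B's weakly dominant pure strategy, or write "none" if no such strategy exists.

C4 vs C1: V: 6>0, W: 6>4, X: 9>-6, Y: 8>6, Z: 5=5.
C4 vs C2: V: 6>1, W: 6>-9, X: 9>-9, Y: 8>-5, Z: 5>-1.
C4 vs C3: V: 6>-7, W: 6>-5, X: 9>4, Y: 8=8, Z: 5>-5.
C4 vs C5: V: 6>2, W: 6>1, X: 9>-2, Y: 8=8, Z: 5>-8.
C4 is at least as good as every other strategy against every opponent action, so it is weakly dominant.

C4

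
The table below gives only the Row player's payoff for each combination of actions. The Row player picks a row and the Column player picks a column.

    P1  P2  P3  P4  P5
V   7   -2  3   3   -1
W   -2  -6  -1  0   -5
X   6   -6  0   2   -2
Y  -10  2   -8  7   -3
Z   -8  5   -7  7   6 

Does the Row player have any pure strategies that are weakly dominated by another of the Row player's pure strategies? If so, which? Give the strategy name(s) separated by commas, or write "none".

W, X, Y

V: no other strategy beats it everywhere (W at P1 (7>-2); X at P1 (7>6); Y at P1 (7>-10); Z at P1 (7>-8)).
W: dominated, since V does at least as well everywhere (P1: 7>-2, P2: -2>-6, P3: 3>-1, P4: 3>0, P5: -1>-5).
X: dominated, since V does at least as well everywhere (P1: 7>6, P2: -2>-6, P3: 3>0, P4: 3>2, P5: -1>-2).
Z weakly dominates Y — P1: -8>-10, P2: 5>2, P3: -7>-8, P4: 7=7, P5: 6>-3.
Nothing dominates Z: V at P2 (5>-2); W at P2 (5>-6); X at P2 (5>-6); Y at P1 (-8>-10).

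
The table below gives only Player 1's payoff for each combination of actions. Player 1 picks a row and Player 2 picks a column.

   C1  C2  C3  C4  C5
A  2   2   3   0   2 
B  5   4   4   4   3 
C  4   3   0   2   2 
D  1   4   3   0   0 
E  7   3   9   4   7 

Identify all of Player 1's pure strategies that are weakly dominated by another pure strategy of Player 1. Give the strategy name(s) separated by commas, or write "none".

A, C, D

A is weakly dominated by B (C1: 5>2, C2: 4>2, C3: 4>3, C4: 4>0, C5: 3>2).
B is not dominated — it holds its own against A at C1 (5>2); C at C1 (5>4); D at C1 (5>1); E at C2 (4>3).
C: dominated, since B does at least as well everywhere (C1: 5>4, C2: 4>3, C3: 4>0, C4: 4>2, C5: 3>2).
D is weakly dominated by B (C1: 5>1, C2: 4=4, C3: 4>3, C4: 4>0, C5: 3>0).
E is not dominated — it holds its own against A at C1 (7>2); B at C1 (7>5); C at C1 (7>4); D at C1 (7>1).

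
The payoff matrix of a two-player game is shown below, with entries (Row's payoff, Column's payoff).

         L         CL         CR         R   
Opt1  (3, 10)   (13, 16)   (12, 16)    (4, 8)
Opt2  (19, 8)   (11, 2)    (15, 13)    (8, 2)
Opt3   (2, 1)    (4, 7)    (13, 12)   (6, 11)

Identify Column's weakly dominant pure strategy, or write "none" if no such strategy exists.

CR

CR vs L: Opt1: 16>10, Opt2: 13>8, Opt3: 12>1.
CR vs CL: Opt1: 16=16, Opt2: 13>2, Opt3: 12>7.
CR vs R: Opt1: 16>8, Opt2: 13>2, Opt3: 12>11.
CR is at least as good as every other strategy against every opponent action, so it is weakly dominant.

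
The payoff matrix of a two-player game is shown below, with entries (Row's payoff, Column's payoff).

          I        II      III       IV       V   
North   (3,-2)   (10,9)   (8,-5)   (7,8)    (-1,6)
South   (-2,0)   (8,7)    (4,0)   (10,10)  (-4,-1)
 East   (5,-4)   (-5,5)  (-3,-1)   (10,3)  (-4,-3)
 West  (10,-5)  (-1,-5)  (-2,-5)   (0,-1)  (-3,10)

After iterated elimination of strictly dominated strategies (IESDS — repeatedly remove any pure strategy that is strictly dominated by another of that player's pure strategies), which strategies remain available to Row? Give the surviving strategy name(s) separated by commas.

North, South, East

Column's strategy I is strictly dominated by IV (North: 8>-2, South: 10>0, East: 3>-4, West: -1>-5) and is removed.
For Row, North strictly dominates West on the remaining columns (II: 10>-1, III: 8>-2, IV: 7>0, V: -1>-3); eliminate West.
Column's strategy III is strictly dominated by II (North: 9>-5, South: 7>0, East: 5>-1) and is removed.
Column's strategy V is strictly dominated by II (North: 9>6, South: 7>-1, East: 5>-3) and is removed.
Among the remaining strategies, none is strictly dominated by another pure strategy of the same player, so the elimination stops.
Surviving strategies — Row: {North, South, East}; Column: {II, IV}.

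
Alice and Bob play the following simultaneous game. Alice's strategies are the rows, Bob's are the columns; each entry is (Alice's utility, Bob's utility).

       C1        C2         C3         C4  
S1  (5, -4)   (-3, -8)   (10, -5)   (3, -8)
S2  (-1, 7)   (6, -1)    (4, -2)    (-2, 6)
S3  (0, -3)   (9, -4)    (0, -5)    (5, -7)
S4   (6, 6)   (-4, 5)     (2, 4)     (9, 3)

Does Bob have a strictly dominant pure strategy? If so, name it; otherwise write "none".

C1

C1 vs C2: S1: -4>-8, S2: 7>-1, S3: -3>-4, S4: 6>5.
C1 vs C3: S1: -4>-5, S2: 7>-2, S3: -3>-5, S4: 6>4.
C1 vs C4: S1: -4>-8, S2: 7>6, S3: -3>-7, S4: 6>3.
C1 strictly beats every other strategy against every opponent action, so it is strictly dominant.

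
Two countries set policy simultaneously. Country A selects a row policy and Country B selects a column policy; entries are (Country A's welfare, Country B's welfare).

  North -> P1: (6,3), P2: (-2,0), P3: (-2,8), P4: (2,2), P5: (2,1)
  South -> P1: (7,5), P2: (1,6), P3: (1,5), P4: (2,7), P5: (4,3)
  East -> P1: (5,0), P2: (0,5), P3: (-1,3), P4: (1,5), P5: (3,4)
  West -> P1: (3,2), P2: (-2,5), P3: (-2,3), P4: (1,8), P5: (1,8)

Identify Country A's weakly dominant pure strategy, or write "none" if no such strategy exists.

South

South vs North: P1: 7>6, P2: 1>-2, P3: 1>-2, P4: 2=2, P5: 4>2.
South vs East: P1: 7>5, P2: 1>0, P3: 1>-1, P4: 2>1, P5: 4>3.
South vs West: P1: 7>3, P2: 1>-2, P3: 1>-2, P4: 2>1, P5: 4>1.
South is at least as good as every other strategy against every opponent action, so it is weakly dominant.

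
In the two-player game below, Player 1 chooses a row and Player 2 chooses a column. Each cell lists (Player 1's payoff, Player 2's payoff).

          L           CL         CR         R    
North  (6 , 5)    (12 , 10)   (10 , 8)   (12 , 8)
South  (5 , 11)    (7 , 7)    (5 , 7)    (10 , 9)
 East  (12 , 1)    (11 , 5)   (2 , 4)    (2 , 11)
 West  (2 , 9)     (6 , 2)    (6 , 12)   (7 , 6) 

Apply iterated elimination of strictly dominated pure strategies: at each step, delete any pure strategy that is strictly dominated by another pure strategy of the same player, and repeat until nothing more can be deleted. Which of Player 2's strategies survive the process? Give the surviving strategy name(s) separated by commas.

CL

Row South is eliminated: North beats it against every remaining column (L: 6>5, CL: 12>7, CR: 10>5, R: 12>10).
Player 1's strategy West is strictly dominated by North (L: 6>2, CL: 12>6, CR: 10>6, R: 12>7) and is removed.
Player 2's strategy L is strictly dominated by CL (North: 10>5, East: 5>1) and is removed.
Player 1's strategy East is strictly dominated by North (CL: 12>11, CR: 10>2, R: 12>2) and is removed.
For Player 2, CL strictly dominates CR on the remaining rows (North: 10>8); eliminate CR.
Column R is eliminated: CL beats it against every remaining row (North: 10>8).
Among the remaining strategies, none is strictly dominated by another pure strategy of the same player, so the elimination stops.
Surviving strategies — Player 1: {North}; Player 2: {CL}.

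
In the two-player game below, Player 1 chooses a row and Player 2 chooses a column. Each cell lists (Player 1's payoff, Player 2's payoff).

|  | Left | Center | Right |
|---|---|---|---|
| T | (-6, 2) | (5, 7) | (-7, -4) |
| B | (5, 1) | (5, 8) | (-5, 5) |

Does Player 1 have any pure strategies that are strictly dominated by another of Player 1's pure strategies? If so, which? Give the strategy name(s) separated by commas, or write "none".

none

Nothing dominates T: B at Center (5=5).
B is not dominated — it holds its own against T at Left (5>-6).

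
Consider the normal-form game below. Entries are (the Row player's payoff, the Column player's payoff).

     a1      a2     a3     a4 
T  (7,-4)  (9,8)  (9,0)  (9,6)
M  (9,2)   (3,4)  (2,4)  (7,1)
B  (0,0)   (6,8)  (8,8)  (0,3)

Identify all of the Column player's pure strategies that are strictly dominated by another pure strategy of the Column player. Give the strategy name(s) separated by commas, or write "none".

a1, a4

a1 is strictly dominated by a2 (T: 8>-4, M: 4>2, B: 8>0).
a2: no other strategy beats it everywhere (a1 at T (8>-4); a3 at T (8>0); a4 at T (8>6)).
a3 is not dominated — it holds its own against a1 at T (0>-4); a2 at M (4=4); a4 at M (4>1).
a4: dominated, since a2 does at least as well everywhere (T: 8>6, M: 4>1, B: 8>3).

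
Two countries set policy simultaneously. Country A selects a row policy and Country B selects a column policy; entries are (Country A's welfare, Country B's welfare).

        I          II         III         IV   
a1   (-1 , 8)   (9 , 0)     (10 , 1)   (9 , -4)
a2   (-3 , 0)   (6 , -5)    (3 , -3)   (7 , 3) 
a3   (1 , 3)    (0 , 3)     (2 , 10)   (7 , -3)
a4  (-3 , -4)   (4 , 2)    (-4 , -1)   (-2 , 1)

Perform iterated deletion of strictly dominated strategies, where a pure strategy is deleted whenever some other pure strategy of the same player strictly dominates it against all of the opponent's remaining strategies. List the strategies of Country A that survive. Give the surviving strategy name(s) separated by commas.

a1, a3

For Country A, a1 strictly dominates a2 on the remaining columns (I: -1>-3, II: 9>6, III: 10>3, IV: 9>7); eliminate a2.
Row a4 is eliminated: a1 beats it against every remaining column (I: -1>-3, II: 9>4, III: 10>-4, IV: 9>-2).
Column II is eliminated: III beats it against every remaining row (a1: 1>0, a3: 10>3).
For Country B, I strictly dominates IV on the remaining rows (a1: 8>-4, a3: 3>-3); eliminate IV.
Among the remaining strategies, none is strictly dominated by another pure strategy of the same player, so the elimination stops.
Surviving strategies — Country A: {a1, a3}; Country B: {I, III}.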